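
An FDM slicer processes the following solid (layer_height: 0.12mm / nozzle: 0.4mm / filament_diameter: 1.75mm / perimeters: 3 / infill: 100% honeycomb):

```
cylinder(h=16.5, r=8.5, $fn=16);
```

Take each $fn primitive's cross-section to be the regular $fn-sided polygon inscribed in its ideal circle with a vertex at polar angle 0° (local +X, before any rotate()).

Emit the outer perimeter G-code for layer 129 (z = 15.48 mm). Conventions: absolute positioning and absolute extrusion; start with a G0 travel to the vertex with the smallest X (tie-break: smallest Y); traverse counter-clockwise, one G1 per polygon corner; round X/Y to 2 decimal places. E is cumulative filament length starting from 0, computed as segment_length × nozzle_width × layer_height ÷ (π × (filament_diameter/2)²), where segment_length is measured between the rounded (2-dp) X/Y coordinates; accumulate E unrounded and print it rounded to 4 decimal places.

G0 X-8.50 Y0.00 Z15.48
G1 X-7.85 Y-3.25 E0.0661
G1 X-6.01 Y-6.01 E0.1323
G1 X-3.25 Y-7.85 E0.1985
G1 X0.00 Y-8.50 E0.2647
G1 X3.25 Y-7.85 E0.3308
G1 X6.01 Y-6.01 E0.3970
G1 X7.85 Y-3.25 E0.4632
G1 X8.50 Y0.00 E0.5294
G1 X7.85 Y3.25 E0.5955
G1 X6.01 Y6.01 E0.6617
G1 X3.25 Y7.85 E0.7279
G1 X0.00 Y8.50 E0.7940
G1 X-3.25 Y7.85 E0.8602
G1 X-6.01 Y6.01 E0.9264
G1 X-7.85 Y3.25 E0.9926
G1 X-8.50 Y0.00 E1.0587

At z = 15.48 mm: the r=8.5 cylinder contributes a regular 16-gon of circumradius 8.5. The outline is a single polygon with 16 vertices. Extrusion per mm of travel: 0.4 × 0.12 / (π × 0.875²) = 0.019956. Accumulating E over each segment gives final E = 1.0587.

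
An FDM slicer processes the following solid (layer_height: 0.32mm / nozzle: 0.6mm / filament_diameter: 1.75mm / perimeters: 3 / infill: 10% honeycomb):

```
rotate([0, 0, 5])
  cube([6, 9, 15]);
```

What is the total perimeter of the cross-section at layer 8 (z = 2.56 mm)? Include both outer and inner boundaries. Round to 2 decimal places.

At z = 2.56 mm: the 6×9 cube contributes its full rectangle (perimeter 30.00 mm); (rotated 5° about Z; rotation is an isometry so areas/perimeters/island counts are preserved). Overall, the cross-section is a single solid region. Total boundary length (outer) = 30.00 mm.

30.00 mm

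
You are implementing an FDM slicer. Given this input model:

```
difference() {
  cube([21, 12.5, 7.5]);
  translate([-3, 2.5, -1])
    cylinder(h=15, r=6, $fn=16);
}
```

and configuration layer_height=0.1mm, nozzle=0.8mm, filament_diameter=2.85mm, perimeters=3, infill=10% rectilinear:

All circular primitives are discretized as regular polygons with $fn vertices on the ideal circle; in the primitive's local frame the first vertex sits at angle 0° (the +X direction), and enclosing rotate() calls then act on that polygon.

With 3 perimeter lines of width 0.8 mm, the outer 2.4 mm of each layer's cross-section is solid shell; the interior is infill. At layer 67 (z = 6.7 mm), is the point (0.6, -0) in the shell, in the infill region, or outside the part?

outside

At z = 6.7 mm: the cube is present — its section is the full 21×12.5 rectangle; the cylinder at (-3, 2.5): section is a regular 16-gon, circumradius r=6; Subtracting the remaining from the first: starting from the 21×12.5 cube, the r=6 cylinder at (-3, 2.5) partially overlaps it — only the 17.43 mm² overlap (of its 110.21 mm²) is removed, clipping the outline — 1 connected region. Overall, the cross-section is a single solid region. The nearest boundary edge runs (21.00, 0.00)→(2.41, 0.00); distance from the point to it = 1.81 mm. The point is not inside any of the regions above, so it lies outside the cross-section (1.81 mm from the nearest boundary).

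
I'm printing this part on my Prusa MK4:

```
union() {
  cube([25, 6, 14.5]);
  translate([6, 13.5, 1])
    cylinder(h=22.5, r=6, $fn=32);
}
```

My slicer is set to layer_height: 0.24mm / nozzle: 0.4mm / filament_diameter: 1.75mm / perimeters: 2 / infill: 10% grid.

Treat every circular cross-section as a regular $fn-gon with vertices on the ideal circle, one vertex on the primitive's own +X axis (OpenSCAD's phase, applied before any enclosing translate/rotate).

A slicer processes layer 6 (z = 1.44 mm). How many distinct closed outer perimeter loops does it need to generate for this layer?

At z = 1.44 mm: the cube (footprint 25×6) is included at this height; the cylinder at (6, 13.5): section is a regular 32-gon, circumradius r=6; Merging all regions: the 2 present regions are separate (no shared area or edge), so areas and boundary lengths simply add and each stays a separate island — 2 connected regions. The result has 2 disconnected regions.

2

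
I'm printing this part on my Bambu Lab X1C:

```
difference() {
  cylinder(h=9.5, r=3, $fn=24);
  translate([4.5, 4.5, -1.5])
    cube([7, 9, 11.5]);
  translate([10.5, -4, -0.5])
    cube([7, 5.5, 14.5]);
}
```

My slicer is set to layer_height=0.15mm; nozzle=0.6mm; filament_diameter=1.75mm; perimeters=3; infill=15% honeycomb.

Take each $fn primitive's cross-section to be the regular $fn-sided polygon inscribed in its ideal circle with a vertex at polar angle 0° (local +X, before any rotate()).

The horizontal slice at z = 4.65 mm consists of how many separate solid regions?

At z = 4.65 mm: the r=3 cylinder gives a regular 24-gon of circumradius 3 (constant along its height); the cube at (4.5, 4.5) (footprint 7×9) is included at this height; the 7×5.5 cube at (10.5, -4) contributes its full rectangle; Taking the first minus the rest: starting from the r=3 cylinder, the 7×9 cube at (4.5, 4.5) misses the remaining region (no effect); the 7×5.5 cube at (10.5, -4) misses the remaining region (no effect) — 1 connected region. The result has 1 disconnected region.

1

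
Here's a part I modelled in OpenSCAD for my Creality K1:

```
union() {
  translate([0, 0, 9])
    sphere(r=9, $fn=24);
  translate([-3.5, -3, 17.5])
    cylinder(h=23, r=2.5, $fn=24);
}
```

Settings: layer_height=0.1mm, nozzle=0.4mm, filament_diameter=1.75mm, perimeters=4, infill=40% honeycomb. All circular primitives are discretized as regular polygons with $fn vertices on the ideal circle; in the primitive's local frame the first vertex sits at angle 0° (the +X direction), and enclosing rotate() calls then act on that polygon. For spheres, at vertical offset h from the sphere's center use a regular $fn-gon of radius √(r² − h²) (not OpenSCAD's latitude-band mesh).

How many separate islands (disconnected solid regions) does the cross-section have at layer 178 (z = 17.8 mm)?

2

At z = 17.8 mm: the r=9 sphere contributes a regular 24-gon of circumradius √(9²−8.8²) = 1.887; the cylinder at (-3.5, -3): section is a regular 24-gon, circumradius r=2.5; Merging all regions: the 2 present regions are separate (no shared area or edge), so areas and boundary lengths simply add and each stays a separate island — 2 connected regions. Overall, the cross-section has 2 separate islands. Island count = 2.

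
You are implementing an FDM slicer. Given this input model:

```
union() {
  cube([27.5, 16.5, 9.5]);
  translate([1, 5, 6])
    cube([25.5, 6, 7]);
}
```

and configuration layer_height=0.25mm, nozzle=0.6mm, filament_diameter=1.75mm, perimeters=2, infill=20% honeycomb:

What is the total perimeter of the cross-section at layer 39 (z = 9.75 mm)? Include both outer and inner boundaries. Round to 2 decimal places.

At z = 9.75 mm: the cube does not reach this height (z outside [0, 9.5]); the 25.5×6 cube at (1, 5) contributes its full rectangle (perimeter 63.00 mm); Merging all regions: only the 25.5×6 cube at (1, 5) is present, so the union is just that shape — boundary = 63.00 mm. Overall, the cross-section is a single solid region. Total boundary length (outer) = 63.00 mm.

63.00 mm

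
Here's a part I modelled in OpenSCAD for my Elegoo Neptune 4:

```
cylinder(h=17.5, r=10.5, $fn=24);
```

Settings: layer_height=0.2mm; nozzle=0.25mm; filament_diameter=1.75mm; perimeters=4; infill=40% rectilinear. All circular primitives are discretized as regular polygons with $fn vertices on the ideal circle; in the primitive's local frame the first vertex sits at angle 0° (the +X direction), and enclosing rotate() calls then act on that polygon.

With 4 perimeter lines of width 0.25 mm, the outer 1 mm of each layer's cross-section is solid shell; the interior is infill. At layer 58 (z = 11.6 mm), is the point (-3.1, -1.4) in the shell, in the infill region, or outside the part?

infill

At z = 11.6 mm: the cylinder: section is a regular 24-gon, circumradius r=10.5. Overall, the cross-section is a single solid region. The nearest boundary edge runs (-10.14, -2.72)→(-9.09, -5.25); distance from the point to it = 7.01 mm. The point is inside the cross-section and 7.01 mm from the nearest boundary — more than the 1 mm shell width (4 × 0.25), so it's in the infill interior.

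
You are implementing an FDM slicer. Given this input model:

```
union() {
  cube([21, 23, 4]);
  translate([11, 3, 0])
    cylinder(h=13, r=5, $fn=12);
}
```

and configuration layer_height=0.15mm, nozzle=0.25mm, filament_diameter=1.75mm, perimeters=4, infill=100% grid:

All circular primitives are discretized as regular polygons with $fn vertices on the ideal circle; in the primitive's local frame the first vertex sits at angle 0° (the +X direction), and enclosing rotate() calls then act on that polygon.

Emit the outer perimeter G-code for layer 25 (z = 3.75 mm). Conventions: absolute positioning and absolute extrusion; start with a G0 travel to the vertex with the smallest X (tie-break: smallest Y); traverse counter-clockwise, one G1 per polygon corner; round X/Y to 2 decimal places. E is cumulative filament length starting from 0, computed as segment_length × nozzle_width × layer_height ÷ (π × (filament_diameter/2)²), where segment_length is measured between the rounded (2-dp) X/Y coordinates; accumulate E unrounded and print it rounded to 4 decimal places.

At z = 3.75 mm: the cube is present — its section is the full 21×23 rectangle; the cylinder at (11, 3): section is a regular 12-gon, circumradius r=5; Taking the union: the regions partially overlap (shared area 64.91 mm²), so overlapping operands fuse into one piece — 1 connected region. The outline is a single polygon with 9 vertices. Extrusion per mm of travel: 0.25 × 0.15 / (π × 0.875²) = 0.015591. Accumulating E over each segment gives final E = 1.3919.

G0 X0.00 Y0.00 Z3.75
G1 X7.17 Y0.00 E0.1118
G1 X8.50 Y-1.33 E0.1411
G1 X11.00 Y-2.00 E0.1815
G1 X13.50 Y-1.33 E0.2218
G1 X14.83 Y0.00 E0.2511
G1 X21.00 Y0.00 E0.3473
G1 X21.00 Y23.00 E0.7059
G1 X0.00 Y23.00 E1.0333
G1 X0.00 Y0.00 E1.3919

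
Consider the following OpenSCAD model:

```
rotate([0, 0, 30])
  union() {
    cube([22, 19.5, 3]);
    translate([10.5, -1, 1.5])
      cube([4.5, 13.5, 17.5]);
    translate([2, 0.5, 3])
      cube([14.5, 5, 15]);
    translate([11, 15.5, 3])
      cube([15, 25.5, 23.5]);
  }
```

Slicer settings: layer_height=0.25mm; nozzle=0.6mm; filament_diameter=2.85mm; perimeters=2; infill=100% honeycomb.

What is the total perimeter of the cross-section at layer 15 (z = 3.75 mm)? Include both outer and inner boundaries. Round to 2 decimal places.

137.00 mm

At z = 3.75 mm: the cube does not reach this height (z outside [0, 3]); the cube at (10.5, -1) (footprint 4.5×13.5) is included at this height (perimeter 36.00 mm); the cube at (2, 0.5) (footprint 14.5×5) is included at this height (perimeter 39.00 mm); the cube at (11, 15.5) is present — its section is the full 15×25.5 rectangle (perimeter 81.00 mm); Merging all regions: the regions partially overlap (shared area 22.50 mm²), so the edge portions inside another operand are dropped and the merged outline is re-measured after clipping — boundary = 137.00 mm; (rotated 30° about Z; rotation is an isometry so areas/perimeters/island counts are preserved). Overall, the cross-section has 2 separate islands. Total boundary length (outer) = 137.00 mm.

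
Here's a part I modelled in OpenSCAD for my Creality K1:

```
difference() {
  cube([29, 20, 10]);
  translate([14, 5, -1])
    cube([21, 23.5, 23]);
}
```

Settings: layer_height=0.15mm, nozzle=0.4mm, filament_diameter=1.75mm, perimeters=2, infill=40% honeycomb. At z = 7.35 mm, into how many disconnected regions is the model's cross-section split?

At z = 7.35 mm: the 29×20 cube contributes its full rectangle; the cube at (14, 5) is present — its section is the full 21×23.5 rectangle; After the difference (first − rest): starting from the 29×20 cube, the 21×23.5 cube at (14, 5) partially overlaps it — only the 225.00 mm² overlap (of its 493.50 mm²) is removed, clipping the outline — 1 connected region. The result has 1 disconnected region.

1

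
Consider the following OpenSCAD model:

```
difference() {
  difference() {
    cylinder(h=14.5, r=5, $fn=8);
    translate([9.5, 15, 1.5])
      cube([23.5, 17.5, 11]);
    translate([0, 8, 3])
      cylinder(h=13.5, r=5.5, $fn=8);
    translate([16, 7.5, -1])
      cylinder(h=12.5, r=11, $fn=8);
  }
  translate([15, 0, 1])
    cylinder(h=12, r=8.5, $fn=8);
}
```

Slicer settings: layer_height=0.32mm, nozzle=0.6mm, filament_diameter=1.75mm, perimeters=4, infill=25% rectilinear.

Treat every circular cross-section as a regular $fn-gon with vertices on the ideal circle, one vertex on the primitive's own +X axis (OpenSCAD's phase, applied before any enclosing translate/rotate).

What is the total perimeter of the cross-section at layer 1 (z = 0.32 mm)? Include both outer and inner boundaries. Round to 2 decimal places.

30.61 mm

At z = 0.32 mm: the r=5 cylinder gives a regular 8-gon of circumradius 5 (constant along its height) (perimeter = 2·8·5.000·sin(180°/8) = 30.61 mm); the cube at (9.5, 15) is not intersected at this z (z outside [1.5, 12.5]); the cylinder at (0, 8) does not reach this height (z outside [3, 16.5]); the r=11 cylinder at (16, 7.5) gives a regular 8-gon of circumradius 11 (constant along its height) (perimeter = 2·8·11.000·sin(180°/8) = 67.35 mm); Subtracting the remaining from the first: starting from the r=5 cylinder, the r=11 cylinder at (16, 7.5) misses the remaining region (no effect) — boundary = 30.61 mm; the cylinder at (15, 0) does not reach this height (z outside [1, 13]); After the difference (first − rest): none of the subtracted shapes is present at this height, so the result so far is unchanged — boundary = 30.61 mm. Overall, the cross-section is a single solid region. Total boundary length (outer) = 30.61 mm.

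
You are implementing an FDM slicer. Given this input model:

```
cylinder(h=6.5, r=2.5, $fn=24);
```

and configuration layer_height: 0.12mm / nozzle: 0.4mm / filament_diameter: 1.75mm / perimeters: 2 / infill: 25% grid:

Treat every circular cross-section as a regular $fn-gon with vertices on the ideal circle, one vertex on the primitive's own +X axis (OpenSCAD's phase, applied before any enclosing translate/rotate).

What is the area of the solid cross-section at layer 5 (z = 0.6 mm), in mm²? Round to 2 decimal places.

19.41 mm²

At z = 0.6 mm: the cylinder: section is a regular 24-gon, circumradius r=2.5 (area = (24/2)·2.500²·sin(360°/24) = 19.41 mm²). Overall, the cross-section is a single solid region. Net area = 19.41 mm².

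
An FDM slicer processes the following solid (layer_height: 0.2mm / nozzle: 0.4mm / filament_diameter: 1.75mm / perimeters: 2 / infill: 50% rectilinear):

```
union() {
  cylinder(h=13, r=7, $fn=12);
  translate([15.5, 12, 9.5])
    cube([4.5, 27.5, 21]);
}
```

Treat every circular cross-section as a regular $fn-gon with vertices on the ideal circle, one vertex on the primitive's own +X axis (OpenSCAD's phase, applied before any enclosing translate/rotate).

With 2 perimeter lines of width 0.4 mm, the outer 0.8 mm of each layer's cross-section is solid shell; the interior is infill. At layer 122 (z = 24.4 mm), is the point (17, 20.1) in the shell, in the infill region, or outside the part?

infill

At z = 24.4 mm: the cylinder does not reach this height (z outside [0, 13]); the 4.5×27.5 cube at (15.5, 12) contributes its full rectangle; Taking the union: only the 4.5×27.5 cube at (15.5, 12) is present, so the union is just that shape — 1 connected region. Overall, the cross-section is a single solid region. The nearest boundary edge runs (15.50, 39.50)→(15.50, 12.00); distance from the point to it = 1.50 mm. The point is inside the cross-section and 1.50 mm from the nearest boundary — more than the 0.8 mm shell width (2 × 0.4), so it's in the infill interior.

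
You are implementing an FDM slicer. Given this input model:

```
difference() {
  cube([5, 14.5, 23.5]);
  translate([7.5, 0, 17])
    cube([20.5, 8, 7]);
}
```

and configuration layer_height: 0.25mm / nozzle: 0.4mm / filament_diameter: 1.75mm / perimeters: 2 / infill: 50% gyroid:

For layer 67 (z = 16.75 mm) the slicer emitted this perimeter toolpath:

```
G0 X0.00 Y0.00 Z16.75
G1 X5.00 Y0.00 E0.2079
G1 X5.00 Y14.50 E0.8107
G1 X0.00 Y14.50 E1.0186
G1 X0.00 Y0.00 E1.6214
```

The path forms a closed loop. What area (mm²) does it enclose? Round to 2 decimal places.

Apply the shoelace formula to the sequence of (X, Y) vertices; enclosed area = 72.50 mm².

72.50 mm²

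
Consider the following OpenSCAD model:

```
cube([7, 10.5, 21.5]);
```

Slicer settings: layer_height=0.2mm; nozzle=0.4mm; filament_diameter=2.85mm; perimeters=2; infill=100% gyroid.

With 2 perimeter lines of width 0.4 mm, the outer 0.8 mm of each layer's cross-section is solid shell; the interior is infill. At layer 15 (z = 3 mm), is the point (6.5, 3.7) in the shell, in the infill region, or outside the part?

At z = 3 mm: the 7×10.5 cube contributes its full rectangle. Overall, the cross-section is a single solid region. The nearest boundary edge runs (7.00, 0.00)→(7.00, 10.50); distance from the point to it = 0.50 mm. The point is inside the cross-section, 0.50 mm from the nearest boundary — within the 0.8 mm shell band (2 × 0.4).

shell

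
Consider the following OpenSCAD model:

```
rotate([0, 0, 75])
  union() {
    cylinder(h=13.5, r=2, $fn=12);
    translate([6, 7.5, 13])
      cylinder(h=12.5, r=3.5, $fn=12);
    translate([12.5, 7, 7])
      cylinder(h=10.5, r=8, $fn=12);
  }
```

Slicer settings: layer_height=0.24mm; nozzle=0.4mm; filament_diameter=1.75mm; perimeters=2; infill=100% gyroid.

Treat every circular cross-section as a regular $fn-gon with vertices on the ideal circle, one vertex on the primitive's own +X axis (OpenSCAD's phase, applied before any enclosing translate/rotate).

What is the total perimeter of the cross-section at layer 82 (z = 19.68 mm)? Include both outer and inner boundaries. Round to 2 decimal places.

At z = 19.68 mm: the cylinder is absent (z outside [0, 13.5]); the r=3.5 cylinder at (6, 7.5) gives a regular 12-gon of circumradius 3.5 (constant along its height) (perimeter = 2·12·3.500·sin(180°/12) = 21.74 mm); the cylinder at (12.5, 7) is not intersected at this z (z outside [7, 17.5]); Combining (union): only the r=3.5 cylinder at (6, 7.5) is present, so the union is just that shape — boundary = 21.74 mm; (whole slice rotated 75° about Z — lengths, areas and connectivity unchanged). Overall, the cross-section is a single solid region. Total boundary length (outer) = 21.74 mm.

21.74 mm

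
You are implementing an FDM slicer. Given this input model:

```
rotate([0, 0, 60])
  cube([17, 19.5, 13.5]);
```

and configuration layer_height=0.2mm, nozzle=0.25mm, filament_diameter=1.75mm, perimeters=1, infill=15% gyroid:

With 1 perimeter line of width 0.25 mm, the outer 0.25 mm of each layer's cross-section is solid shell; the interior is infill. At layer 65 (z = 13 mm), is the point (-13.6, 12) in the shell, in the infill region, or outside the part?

At z = 13 mm: the cube (footprint 17×19.5) is included at this height; (whole slice rotated 60° about Z — lengths, areas and connectivity unchanged). Overall, the cross-section is a single solid region. Undo the 60° rotation: the query point maps to (3.592, 17.778) in the un-rotated model frame. The nearest boundary edge runs (17.00, 19.50)→(0.00, 19.50); distance from the point to it = 1.72 mm. The point is inside the cross-section and 1.72 mm from the nearest boundary — more than the 0.25 mm shell width (1 × 0.25), so it's in the infill interior.

infill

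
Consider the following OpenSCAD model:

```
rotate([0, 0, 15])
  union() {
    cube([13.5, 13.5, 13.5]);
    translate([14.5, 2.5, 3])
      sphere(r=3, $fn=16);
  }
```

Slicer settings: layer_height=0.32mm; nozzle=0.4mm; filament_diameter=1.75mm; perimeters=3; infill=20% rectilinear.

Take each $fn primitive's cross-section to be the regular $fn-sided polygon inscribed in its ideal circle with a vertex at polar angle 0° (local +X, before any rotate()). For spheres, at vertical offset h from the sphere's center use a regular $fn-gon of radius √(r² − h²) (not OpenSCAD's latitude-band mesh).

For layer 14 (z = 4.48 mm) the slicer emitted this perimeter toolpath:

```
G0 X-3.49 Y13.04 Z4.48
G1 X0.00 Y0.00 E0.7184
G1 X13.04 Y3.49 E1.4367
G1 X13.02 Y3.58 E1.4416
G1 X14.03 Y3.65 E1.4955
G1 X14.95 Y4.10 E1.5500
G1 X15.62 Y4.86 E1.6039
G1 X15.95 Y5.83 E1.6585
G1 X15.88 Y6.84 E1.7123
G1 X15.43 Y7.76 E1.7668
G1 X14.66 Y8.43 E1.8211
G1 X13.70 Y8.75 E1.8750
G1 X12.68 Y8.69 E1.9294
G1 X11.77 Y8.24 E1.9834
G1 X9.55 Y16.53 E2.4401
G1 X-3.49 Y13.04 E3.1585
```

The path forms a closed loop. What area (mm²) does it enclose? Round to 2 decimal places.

Apply the shoelace formula to the sequence of (X, Y) vertices; enclosed area = 197.68 mm².

197.68 mm²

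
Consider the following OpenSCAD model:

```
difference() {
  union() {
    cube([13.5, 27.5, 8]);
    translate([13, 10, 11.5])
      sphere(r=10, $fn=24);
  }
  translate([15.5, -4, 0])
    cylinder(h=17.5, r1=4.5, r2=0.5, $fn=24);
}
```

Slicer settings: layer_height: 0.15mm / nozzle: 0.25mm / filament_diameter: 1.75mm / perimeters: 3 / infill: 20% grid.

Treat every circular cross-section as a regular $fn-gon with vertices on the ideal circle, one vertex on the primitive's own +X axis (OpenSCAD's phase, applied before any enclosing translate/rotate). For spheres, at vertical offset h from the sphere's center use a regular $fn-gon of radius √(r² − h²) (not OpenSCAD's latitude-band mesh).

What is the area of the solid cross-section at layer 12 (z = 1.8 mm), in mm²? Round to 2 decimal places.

At z = 1.8 mm: the cube is present — its section is the full 13.5×27.5 rectangle (area 371.25 mm²); the r=10 sphere at (13, 10) slices to a regular 24-gon of circumradius 2.431 (√(r²−h²) with h=9.7 from center) (area = (24/2)·2.431²·sin(360°/24) = 18.36 mm²); Taking the union: the regions partially overlap — summed areas 389.61 mm² minus the doubly-counted overlap 11.58 mm² gives 378.03 mm² — area = 378.03 mm²; the cone at (15.5, -4): at t=0.103 of its height the radius interpolates to r₁+(r₂−r₁)t = 4.089, giving a regular 24-gon of that circumradius (area = (24/2)·4.089²·sin(360°/24) = 51.92 mm²); Taking the first minus the rest: starting from the result so far (378.03 mm²), the cone at (15.5, -4) misses the remaining region (no effect) — area = 378.03 mm². Overall, the cross-section is a single solid region. Net area = 378.03 mm².

378.03 mm²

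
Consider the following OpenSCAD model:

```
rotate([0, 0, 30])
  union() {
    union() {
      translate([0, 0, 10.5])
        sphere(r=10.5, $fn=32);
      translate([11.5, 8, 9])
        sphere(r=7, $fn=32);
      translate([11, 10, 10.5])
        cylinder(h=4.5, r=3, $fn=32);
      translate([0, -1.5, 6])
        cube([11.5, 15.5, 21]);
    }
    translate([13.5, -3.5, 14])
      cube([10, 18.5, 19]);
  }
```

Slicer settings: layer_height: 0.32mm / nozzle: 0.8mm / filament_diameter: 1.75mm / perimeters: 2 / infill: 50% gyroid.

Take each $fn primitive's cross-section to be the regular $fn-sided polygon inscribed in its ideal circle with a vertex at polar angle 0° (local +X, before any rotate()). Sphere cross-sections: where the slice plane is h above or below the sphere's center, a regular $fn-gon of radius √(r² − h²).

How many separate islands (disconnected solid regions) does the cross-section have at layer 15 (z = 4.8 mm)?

At z = 4.8 mm: the sphere: section is a regular 32-gon, circumradius = √(r²−h²) = √(10.5²−5.7²) = 8.818; the sphere at (11.5, 8): section is a regular 32-gon, circumradius = √(r²−h²) = √(7²−4.2²) = 5.600; the cylinder at (11, 10) is absent (z outside [10.5, 15]); the cube at (0, -1.5) does not reach this height (z outside [6, 27]); Combining (union): the regions partially overlap (shared area 0.76 mm²), so overlapping operands fuse into one piece — 1 connected region; the cube at (13.5, -3.5) is not intersected at this z (z outside [14, 33]); Taking the union: only that combined region is present, so the union is just that shape — 1 connected region; (rotated 30° about Z; rotation is an isometry so areas/perimeters/island counts are preserved). Overall, the cross-section is a single solid region. Island count = 1.

1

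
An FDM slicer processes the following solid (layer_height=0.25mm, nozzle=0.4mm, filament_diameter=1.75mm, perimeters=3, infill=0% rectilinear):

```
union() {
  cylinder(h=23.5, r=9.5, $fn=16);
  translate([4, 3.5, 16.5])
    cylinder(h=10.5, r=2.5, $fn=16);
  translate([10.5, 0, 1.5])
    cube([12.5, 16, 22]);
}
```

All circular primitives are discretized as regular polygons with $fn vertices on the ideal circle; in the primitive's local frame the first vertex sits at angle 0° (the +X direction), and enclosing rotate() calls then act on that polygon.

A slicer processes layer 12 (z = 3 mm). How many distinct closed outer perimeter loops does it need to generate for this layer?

At z = 3 mm: the cylinder: section is a regular 16-gon, circumradius r=9.5; the cylinder at (4, 3.5) does not reach this height (z outside [16.5, 27]); the cube at (10.5, 0) is present — its section is the full 12.5×16 rectangle; Taking the union: the 2 present regions are separate (no shared area or edge), so areas and boundary lengths simply add and each stays a separate island — 2 connected regions. The result has 2 disconnected regions.

2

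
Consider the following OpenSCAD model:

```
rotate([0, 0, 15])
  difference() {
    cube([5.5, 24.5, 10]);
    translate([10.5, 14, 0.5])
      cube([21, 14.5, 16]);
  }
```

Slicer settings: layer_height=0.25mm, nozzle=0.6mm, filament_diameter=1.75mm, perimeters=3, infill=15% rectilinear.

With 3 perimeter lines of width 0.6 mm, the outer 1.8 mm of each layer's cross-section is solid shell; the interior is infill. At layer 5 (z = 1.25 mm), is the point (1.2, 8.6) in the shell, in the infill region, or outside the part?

At z = 1.25 mm: the cube (footprint 5.5×24.5) is included at this height; the cube at (10.5, 14) is present — its section is the full 21×14.5 rectangle; Subtracting the remaining from the first: starting from the 5.5×24.5 cube, the 21×14.5 cube at (10.5, 14) misses the remaining region (no effect) — 1 connected region; (whole slice rotated 15° about Z — lengths, areas and connectivity unchanged). Overall, the cross-section is a single solid region. Undo the 15° rotation: the query point maps to (3.385, 7.996) in the un-rotated model frame. The nearest boundary edge runs (5.50, 24.50)→(5.50, 0.00); distance from the point to it = 2.12 mm. The point is inside the cross-section and 2.12 mm from the nearest boundary — more than the 1.8 mm shell width (3 × 0.6), so it's in the infill interior.

infill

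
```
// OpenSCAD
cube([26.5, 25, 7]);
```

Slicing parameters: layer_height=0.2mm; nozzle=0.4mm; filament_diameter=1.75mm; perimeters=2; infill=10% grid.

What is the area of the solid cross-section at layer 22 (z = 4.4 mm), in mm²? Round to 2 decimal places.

662.50 mm²

At z = 4.4 mm: the 26.5×25 cube contributes its full rectangle (area 662.50 mm²). Overall, the cross-section is a single solid region. Net area = 662.50 mm².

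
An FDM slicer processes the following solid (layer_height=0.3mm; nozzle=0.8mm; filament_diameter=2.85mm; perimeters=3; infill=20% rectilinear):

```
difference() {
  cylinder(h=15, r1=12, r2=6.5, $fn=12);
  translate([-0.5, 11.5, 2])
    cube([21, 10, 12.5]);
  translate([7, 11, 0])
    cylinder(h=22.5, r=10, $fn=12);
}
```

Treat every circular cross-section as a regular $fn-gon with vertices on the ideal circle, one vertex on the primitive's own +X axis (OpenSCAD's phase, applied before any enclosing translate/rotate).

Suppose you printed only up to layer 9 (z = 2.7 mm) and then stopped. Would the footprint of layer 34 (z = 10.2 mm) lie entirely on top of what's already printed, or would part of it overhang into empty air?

entirely on top

Compare the two slices. At z = 2.7: the cone (r1=12→r2=6.5) has section circumradius 11.010 here — a regular 12-gon (area = (12/2)·11.010²·sin(360°/12) = 363.66 mm²); the cube at (-0.5, 11.5) (footprint 21×10) is included at this height (area 210.00 mm²); the r=10 cylinder at (7, 11) gives a regular 12-gon of circumradius 10 (constant along its height) (area = (12/2)·10.000²·sin(360°/12) = 300.00 mm²); Subtracting the remaining from the first: starting from the cone (363.66 mm²), the 21×10 cube at (-0.5, 11.5) misses the remaining region (no effect); the r=10 cylinder at (7, 11) partially overlaps it — only the 82.19 mm² overlap (of its 300.00 mm²) is removed, clipping the outline — area = 281.47 mm². At z = 10.2: the cone (r1=12→r2=6.5) has section circumradius 8.260 here — a regular 12-gon (area = (12/2)·8.260²·sin(360°/12) = 204.68 mm²); the 21×10 cube at (-0.5, 11.5) contributes its full rectangle (area 210.00 mm²); the cylinder at (7, 11): section is a regular 12-gon, circumradius r=10 (area = (12/2)·10.000²·sin(360°/12) = 300.00 mm²); After the difference (first − rest): starting from the cone (204.68 mm²), the 21×10 cube at (-0.5, 11.5) misses the remaining region (no effect); the r=10 cylinder at (7, 11) partially overlaps it — only the 40.07 mm² overlap (of its 300.00 mm²) is removed, clipping the outline — area = 164.62 mm². Checking containment: the cross-section at z = 10.2 is a subset of the cross-section at z = 2.7.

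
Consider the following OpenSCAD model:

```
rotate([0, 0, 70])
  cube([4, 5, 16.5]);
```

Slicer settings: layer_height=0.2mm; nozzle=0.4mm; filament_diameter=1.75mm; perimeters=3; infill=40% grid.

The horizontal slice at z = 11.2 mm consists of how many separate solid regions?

At z = 11.2 mm: the cube (footprint 4×5) is included at this height; (whole slice rotated 70° about Z — lengths, areas and connectivity unchanged). The result has 1 disconnected region.

1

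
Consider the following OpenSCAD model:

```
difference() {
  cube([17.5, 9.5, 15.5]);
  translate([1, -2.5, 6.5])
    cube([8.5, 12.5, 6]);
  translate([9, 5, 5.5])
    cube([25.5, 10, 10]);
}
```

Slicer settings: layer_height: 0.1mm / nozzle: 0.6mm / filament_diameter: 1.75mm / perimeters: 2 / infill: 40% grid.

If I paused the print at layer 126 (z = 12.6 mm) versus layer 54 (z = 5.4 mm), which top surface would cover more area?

layer 54 (z = 5.4 mm)

Layer 126 (z = 12.6): the cube (footprint 17.5×9.5) is included at this height (area 166.25 mm²); the cube at (1, -2.5) does not reach this height (z outside [6.5, 12.5]); the cube at (9, 5) is present — its section is the full 25.5×10 rectangle (area 255.00 mm²); After the difference (first − rest): starting from the 17.5×9.5 cube (166.25 mm²), the 25.5×10 cube at (9, 5) partially overlaps it — only the 38.25 mm² overlap (of its 255.00 mm²) is removed, clipping the outline — area = 128.00 mm². So its area = 128.00 mm². Layer 54 (z = 5.4): the 17.5×9.5 cube contributes its full rectangle (area 166.25 mm²); the cube at (1, -2.5) is absent (z outside [6.5, 12.5]); the cube at (9, 5) does not reach this height (z outside [5.5, 15.5]); After the difference (first − rest): none of the subtracted shapes is present at this height, so the 17.5×9.5 cube is unchanged — area = 166.25 mm². So its area = 166.25 mm². Layer 54 is larger (166.25 vs 128.00 mm²).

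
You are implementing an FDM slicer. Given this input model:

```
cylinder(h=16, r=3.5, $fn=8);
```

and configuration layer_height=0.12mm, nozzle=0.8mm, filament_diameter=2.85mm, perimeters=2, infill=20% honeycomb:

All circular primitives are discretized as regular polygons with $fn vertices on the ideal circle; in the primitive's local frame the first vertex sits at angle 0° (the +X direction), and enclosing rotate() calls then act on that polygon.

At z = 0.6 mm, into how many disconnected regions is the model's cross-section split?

At z = 0.6 mm: the r=3.5 cylinder contributes a regular 8-gon of circumradius 3.5. The result has 1 disconnected region.

1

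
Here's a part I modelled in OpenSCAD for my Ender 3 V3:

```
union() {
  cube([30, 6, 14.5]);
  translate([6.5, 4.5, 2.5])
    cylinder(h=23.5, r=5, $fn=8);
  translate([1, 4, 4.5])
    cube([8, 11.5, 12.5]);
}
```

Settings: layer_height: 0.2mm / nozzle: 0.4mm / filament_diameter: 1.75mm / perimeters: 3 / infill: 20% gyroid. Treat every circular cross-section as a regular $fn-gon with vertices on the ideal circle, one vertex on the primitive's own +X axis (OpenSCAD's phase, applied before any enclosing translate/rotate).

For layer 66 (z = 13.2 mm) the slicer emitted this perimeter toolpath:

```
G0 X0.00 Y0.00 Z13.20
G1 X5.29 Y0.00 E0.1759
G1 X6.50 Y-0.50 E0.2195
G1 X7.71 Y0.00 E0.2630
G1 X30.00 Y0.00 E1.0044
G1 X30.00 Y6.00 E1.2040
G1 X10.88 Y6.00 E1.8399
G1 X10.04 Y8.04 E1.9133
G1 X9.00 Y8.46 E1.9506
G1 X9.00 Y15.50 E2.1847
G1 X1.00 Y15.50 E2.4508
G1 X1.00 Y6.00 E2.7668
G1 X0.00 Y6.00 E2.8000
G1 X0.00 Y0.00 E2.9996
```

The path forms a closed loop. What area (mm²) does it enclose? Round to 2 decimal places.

259.80 mm²

Apply the shoelace formula to the sequence of (X, Y) vertices; enclosed area = 259.80 mm².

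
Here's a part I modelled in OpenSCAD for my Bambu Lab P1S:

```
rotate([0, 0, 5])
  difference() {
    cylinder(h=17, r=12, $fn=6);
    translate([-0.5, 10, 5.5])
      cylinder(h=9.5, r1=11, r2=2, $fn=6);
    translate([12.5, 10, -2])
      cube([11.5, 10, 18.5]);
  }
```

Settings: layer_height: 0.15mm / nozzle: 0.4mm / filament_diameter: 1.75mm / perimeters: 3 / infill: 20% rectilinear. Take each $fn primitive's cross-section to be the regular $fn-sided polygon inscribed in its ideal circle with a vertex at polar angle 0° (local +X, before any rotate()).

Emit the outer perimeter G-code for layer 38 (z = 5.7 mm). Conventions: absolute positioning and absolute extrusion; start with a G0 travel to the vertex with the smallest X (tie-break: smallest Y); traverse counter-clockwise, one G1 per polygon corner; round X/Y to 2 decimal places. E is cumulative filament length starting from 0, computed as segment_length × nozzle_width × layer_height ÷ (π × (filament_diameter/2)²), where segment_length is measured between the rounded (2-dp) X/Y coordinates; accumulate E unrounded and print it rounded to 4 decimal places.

G0 X-11.95 Y-1.05 Z5.70
G1 X-5.07 Y-10.88 E0.2993
G1 X6.88 Y-9.83 E0.5985
G1 X11.95 Y1.05 E0.8980
G1 X7.67 Y7.16 E1.0841
G1 X4.83 Y1.06 E1.2519
G1 X-5.94 Y0.12 E1.5216
G1 X-9.22 Y4.81 E1.6644
G1 X-11.95 Y-1.05 E1.8256

At z = 5.7 mm: the r=12 cylinder gives a regular 6-gon of circumradius 12 (constant along its height); the cone at (-0.5, 10) (r1=11→r2=2) has section circumradius 10.811 here — a regular 6-gon; the cube at (12.5, 10) (footprint 11.5×10) is included at this height; Taking the first minus the rest: starting from the r=12 cylinder, the cone at (-0.5, 10) partially overlaps it — only the 138.20 mm² overlap (of its 303.63 mm²) is removed, clipping the outline; the 11.5×10 cube at (12.5, 10) misses the remaining region (no effect) — 1 connected region; (rotated 5° about Z; rotation is an isometry so areas/perimeters/island counts are preserved). The outline is a single polygon with 8 vertices. Extrusion per mm of travel: 0.4 × 0.15 / (π × 0.875²) = 0.024945. Accumulating E over each segment gives final E = 1.8256.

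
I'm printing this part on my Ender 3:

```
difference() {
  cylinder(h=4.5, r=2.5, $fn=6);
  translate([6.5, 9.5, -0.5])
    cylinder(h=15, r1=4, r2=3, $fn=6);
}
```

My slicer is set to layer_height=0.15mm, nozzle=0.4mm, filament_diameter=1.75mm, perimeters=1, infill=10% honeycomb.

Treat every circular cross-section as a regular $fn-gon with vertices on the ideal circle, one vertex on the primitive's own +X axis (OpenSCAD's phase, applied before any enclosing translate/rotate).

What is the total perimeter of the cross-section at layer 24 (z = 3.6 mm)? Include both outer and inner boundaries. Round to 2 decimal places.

15.00 mm

At z = 3.6 mm: the r=2.5 cylinder gives a regular 6-gon of circumradius 2.5 (constant along its height) (perimeter = 2·6·2.500·sin(180°/6) = 15.00 mm); the cone at (6.5, 9.5) (r1=4→r2=3) has section circumradius 3.727 here — a regular 6-gon (perimeter = 2·6·3.727·sin(180°/6) = 22.36 mm); Subtracting the remaining from the first: starting from the r=2.5 cylinder, the cone at (6.5, 9.5) misses the remaining region (no effect) — boundary = 15.00 mm. Overall, the cross-section is a single solid region. Total boundary length (outer) = 15.00 mm.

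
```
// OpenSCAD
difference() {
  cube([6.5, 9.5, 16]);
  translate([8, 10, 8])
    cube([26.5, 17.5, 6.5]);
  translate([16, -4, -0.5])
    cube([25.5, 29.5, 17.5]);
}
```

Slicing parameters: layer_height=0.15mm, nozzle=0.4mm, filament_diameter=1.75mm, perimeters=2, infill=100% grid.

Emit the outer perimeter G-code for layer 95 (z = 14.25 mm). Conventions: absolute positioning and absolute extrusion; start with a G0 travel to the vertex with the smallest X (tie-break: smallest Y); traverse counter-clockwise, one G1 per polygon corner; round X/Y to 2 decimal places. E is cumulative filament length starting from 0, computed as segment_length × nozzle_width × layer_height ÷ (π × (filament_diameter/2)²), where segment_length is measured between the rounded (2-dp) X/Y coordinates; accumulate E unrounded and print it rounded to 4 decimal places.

At z = 14.25 mm: the cube is present — its section is the full 6.5×9.5 rectangle; the 26.5×17.5 cube at (8, 10) contributes its full rectangle; the cube at (16, -4) (footprint 25.5×29.5) is included at this height; After the difference (first − rest): starting from the 6.5×9.5 cube, the 26.5×17.5 cube at (8, 10) misses the remaining region (no effect); the 25.5×29.5 cube at (16, -4) misses the remaining region (no effect) — 1 connected region. The outline is a single polygon with 4 vertices. Extrusion per mm of travel: 0.4 × 0.15 / (π × 0.875²) = 0.024945. Accumulating E over each segment gives final E = 0.7982.

G0 X0.00 Y0.00 Z14.25
G1 X6.50 Y0.00 E0.1621
G1 X6.50 Y9.50 E0.3991
G1 X0.00 Y9.50 E0.5613
G1 X0.00 Y0.00 E0.7982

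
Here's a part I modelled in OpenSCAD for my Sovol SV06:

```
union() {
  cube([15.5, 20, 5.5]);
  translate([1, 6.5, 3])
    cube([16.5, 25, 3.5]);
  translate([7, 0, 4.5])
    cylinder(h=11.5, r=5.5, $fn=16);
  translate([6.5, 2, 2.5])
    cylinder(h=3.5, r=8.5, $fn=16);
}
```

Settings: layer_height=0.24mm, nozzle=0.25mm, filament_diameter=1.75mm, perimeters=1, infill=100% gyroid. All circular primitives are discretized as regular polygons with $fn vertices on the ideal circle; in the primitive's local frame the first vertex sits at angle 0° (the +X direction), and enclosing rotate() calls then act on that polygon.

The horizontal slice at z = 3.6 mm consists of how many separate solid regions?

At z = 3.6 mm: the cube (footprint 15.5×20) is included at this height; the cube at (1, 6.5) is present — its section is the full 16.5×25 rectangle; the cylinder at (7, 0) is absent (z outside [4.5, 16]); the r=8.5 cylinder at (6.5, 2) gives a regular 16-gon of circumradius 8.5 (constant along its height); Combining (union): the regions partially overlap (shared area 329.12 mm²), so overlapping operands fuse into one piece — 1 connected region. The result has 1 disconnected region.

1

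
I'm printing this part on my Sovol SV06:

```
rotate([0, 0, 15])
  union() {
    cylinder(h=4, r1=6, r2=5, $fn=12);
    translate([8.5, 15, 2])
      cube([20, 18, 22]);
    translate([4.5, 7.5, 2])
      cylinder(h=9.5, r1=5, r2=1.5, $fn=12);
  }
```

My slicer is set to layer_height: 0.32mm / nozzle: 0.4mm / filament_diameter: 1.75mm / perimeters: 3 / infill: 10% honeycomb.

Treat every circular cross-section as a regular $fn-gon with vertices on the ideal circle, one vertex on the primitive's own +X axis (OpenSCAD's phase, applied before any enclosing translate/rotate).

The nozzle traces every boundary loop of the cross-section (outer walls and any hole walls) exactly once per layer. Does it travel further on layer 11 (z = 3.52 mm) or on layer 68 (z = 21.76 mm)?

layer 11 (z = 3.52 mm)

Layer 11 (z = 3.52): the cone contributes a regular 12-gon of circumradius 5.120 (interpolated between r1=6 and r2=5 at t=0.880) (perimeter = 2·12·5.120·sin(180°/12) = 31.80 mm); the cube at (8.5, 15) is present — its section is the full 20×18 rectangle (perimeter 76.00 mm); the cone at (4.5, 7.5) (r1=5→r2=1.5) has section circumradius 4.440 here — a regular 12-gon (perimeter = 2·12·4.440·sin(180°/12) = 27.58 mm); Taking the union: the regions partially overlap (shared area 1.24 mm²), so the edge portions inside another operand are dropped and the merged outline is re-measured after clipping — boundary = 129.09 mm; (whole slice rotated 15° about Z — lengths, areas and connectivity unchanged). So its perimeter = 129.09 mm. Layer 68 (z = 21.76): the cone is absent (z outside [0, 4]); the 20×18 cube at (8.5, 15) contributes its full rectangle (perimeter 76.00 mm); the cone at (4.5, 7.5) is absent (z outside [2, 11.5]); Merging all regions: only the 20×18 cube at (8.5, 15) is present, so the union is just that shape — boundary = 76.00 mm; (whole slice rotated 15° about Z — lengths, areas and connectivity unchanged). So its perimeter = 76.00 mm. Layer 11 is larger (129.09 vs 76.00 mm).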